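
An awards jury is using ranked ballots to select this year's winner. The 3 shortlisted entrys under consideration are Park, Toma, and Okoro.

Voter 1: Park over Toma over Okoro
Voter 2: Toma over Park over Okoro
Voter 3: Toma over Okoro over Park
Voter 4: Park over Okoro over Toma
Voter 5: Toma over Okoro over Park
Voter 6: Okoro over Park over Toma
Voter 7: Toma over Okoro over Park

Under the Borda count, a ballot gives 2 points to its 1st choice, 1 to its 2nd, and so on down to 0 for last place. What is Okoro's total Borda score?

6

Borda scores:
  Park: 2 + 1 + 0 + 2 + 0 + 1 + 0 = 6
  Toma: 1 + 2 + 2 + 0 + 2 + 0 + 2 = 9
  Okoro: 0 + 0 + 1 + 1 + 1 + 2 + 1 = 6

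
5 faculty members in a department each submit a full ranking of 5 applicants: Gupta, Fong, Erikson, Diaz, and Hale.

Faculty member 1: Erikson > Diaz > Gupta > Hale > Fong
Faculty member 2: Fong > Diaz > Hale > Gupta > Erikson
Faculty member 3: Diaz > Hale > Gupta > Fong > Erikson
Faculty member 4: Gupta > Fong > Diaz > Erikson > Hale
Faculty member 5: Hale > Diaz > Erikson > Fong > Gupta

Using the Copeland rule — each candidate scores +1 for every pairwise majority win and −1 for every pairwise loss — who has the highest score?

Pairwise results:
  Gupta vs Fong: Gupta wins 3–2.
  Gupta vs Erikson: Gupta wins 3–2.
  Gupta vs Diaz: Diaz wins 4–1.
  Gupta vs Hale: Hale wins 3–2.
  Fong vs Erikson: Fong wins 3–2.
  Fong vs Diaz: Diaz wins 3–2.
  Fong vs Hale: Hale wins 3–2.
  Erikson vs Diaz: Diaz wins 4–1.
  Erikson vs Hale: Hale wins 3–2.
  Diaz vs Hale: Diaz wins 4–1.
Copeland scores (wins − losses):
  Gupta: 2 − 2 = 0
  Fong: 1 − 3 = -2
  Erikson: 0 − 4 = -4
  Diaz: 4 − 0 = 4
  Hale: 3 − 1 = 2
Diaz has the best Copeland score.

Diaz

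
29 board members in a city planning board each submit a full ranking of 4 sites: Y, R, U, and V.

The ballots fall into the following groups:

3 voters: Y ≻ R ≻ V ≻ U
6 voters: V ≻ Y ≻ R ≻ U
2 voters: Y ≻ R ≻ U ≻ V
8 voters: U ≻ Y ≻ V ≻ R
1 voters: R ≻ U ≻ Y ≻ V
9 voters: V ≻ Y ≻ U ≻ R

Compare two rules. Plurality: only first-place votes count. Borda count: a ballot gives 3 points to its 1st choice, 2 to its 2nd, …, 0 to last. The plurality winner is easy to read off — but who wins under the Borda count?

Plurality first-place counts: Y 5, R 1, U 8, V 15 → V.
Borda totals: Y 62, R 19, U 37, V 56 → Y.

Y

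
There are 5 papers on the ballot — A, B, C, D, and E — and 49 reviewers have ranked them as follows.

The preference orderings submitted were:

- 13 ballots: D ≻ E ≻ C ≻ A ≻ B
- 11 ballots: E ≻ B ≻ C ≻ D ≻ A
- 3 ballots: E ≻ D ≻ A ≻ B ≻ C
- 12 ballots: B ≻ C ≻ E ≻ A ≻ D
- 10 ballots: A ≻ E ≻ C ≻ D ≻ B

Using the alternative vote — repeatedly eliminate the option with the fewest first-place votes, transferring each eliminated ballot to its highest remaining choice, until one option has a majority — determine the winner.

E

Round 1: E 14, D 13, B 12, A 10, C 0. C has the fewest and is eliminated.
Round 2: E 14, D 13, B 12, A 10. A has the fewest and is eliminated.
Round 3: E 24, D 13, B 12. B has the fewest and is eliminated.
Round 4: E 36, D 13. E has a majority.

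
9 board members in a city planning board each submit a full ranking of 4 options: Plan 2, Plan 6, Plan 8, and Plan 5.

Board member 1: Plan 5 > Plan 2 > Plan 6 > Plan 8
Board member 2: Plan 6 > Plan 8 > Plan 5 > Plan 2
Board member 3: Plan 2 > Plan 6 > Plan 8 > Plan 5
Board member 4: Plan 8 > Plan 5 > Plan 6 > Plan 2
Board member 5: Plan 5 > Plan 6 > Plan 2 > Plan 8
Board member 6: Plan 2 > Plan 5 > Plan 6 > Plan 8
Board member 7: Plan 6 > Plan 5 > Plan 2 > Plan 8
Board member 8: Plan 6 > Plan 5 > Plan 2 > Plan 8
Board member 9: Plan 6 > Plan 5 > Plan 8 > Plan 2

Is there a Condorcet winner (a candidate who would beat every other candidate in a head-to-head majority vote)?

Yes

Head-to-head results (9 voters total):
Plan 2 vs Plan 6: Plan 6 wins 6–3.
Plan 2 vs Plan 8: Plan 2 wins 6–3.
Plan 2 vs Plan 5: Plan 5 wins 7–2.
Plan 6 vs Plan 8: Plan 6 wins 8–1.
Plan 6 vs Plan 5: Plan 6 wins 5–4.
Plan 8 vs Plan 5: Plan 5 wins 6–3.
Plan 6 beats each rival — Plan 2 (6–3), Plan 8 (8–1), Plan 5 (5–4) — so Plan 6 is the Condorcet winner.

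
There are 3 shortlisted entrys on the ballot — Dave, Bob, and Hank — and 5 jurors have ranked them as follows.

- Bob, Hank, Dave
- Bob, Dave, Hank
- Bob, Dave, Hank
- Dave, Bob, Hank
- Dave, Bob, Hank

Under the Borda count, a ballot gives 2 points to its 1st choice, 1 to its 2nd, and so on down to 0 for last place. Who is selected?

Borda scores:
  Dave: 0 + 1 + 1 + 2 + 2 = 6
  Bob: 2 + 2 + 2 + 1 + 1 = 8
  Hank: 1 + 0 + 0 + 0 + 0 = 1
Bob has the highest total.

Bob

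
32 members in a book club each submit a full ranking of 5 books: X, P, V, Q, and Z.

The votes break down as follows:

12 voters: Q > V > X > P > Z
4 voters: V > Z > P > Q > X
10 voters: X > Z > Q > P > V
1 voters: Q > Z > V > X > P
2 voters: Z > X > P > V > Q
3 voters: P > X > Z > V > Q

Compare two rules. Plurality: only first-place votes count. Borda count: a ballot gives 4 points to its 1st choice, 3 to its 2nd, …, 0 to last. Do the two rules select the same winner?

No

Plurality first-place counts: X 10, P 3, V 4, Q 13, Z 2 → Q.
Borda totals: X 80, P 46, V 59, Q 76, Z 59 → X.
The two rules disagree: plurality picks Q, Borda picks X.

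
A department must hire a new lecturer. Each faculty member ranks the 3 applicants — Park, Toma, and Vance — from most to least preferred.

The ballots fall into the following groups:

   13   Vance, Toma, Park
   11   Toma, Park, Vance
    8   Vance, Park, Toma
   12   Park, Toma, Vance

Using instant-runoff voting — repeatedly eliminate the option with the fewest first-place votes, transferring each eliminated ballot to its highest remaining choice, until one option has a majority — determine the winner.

Round 1: Vance 21, Park 12, Toma 11. Toma has the fewest and is eliminated.
Round 2: Park 23, Vance 21. Park has a majority.

Park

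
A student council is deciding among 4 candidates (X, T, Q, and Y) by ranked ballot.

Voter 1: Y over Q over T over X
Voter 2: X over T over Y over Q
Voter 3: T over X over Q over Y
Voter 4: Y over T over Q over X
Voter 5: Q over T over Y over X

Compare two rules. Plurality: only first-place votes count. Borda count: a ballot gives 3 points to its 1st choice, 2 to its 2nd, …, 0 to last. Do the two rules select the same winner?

No

Plurality first-place counts: X 1, T 1, Q 1, Y 2 → Y.
Borda totals: X 5, T 10, Q 7, Y 8 → T.
The two rules disagree: plurality picks Y, Borda picks T.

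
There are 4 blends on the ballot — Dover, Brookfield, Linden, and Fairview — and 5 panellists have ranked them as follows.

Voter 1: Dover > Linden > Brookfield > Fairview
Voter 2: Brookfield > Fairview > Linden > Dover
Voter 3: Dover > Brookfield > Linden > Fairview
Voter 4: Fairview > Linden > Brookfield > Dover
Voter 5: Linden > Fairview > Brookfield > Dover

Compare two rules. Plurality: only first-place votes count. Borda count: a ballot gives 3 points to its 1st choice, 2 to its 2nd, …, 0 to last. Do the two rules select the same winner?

No

Plurality first-place counts: Dover 2, Brookfield 1, Linden 1, Fairview 1 → Dover.
Borda totals: Dover 6, Brookfield 8, Linden 9, Fairview 7 → Linden.
The two rules disagree: plurality picks Dover, Borda picks Linden.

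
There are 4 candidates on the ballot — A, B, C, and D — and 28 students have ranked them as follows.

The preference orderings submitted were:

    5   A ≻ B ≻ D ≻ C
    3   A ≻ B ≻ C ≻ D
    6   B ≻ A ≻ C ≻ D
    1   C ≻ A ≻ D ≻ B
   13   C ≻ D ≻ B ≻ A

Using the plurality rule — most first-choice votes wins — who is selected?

C

First-place vote totals:
  A: 8
  B: 6
  C: 14
  D: 0
C has the most first-place votes.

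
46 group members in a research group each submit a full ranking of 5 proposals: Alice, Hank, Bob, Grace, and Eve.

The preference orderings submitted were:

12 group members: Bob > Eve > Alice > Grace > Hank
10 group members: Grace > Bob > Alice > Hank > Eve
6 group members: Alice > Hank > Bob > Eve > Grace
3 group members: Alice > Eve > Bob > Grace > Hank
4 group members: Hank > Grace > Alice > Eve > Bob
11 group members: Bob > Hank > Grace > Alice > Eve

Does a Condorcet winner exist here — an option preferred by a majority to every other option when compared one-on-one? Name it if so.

Head-to-head results (46 voters total):
Alice vs Hank: Alice wins 31–15.
Alice vs Bob: Bob wins 33–13.
Alice vs Grace: Grace wins 25–21.
Alice vs Eve: Alice wins 34–12.
Hank vs Bob: Bob wins 36–10.
Hank vs Grace: Grace wins 25–21.
Hank vs Eve: Hank wins 31–15.
Bob vs Grace: Bob wins 32–14.
Bob vs Eve: Bob wins 39–7.
Grace vs Eve: Grace wins 25–21.
Bob beats each rival — Alice (33–13), Hank (36–10), Grace (32–14), Eve (39–7) — so Bob is the Condorcet winner.

Bob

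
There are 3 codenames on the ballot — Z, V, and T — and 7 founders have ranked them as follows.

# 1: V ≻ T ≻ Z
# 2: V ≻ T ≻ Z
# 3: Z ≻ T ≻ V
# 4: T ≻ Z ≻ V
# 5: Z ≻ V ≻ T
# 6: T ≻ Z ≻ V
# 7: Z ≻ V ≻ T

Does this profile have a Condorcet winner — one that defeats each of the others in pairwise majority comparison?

Head-to-head results (7 voters total):
Z vs V: Z wins 5–2.
Z vs T: T wins 4–3.
V vs T: V wins 4–3.
No candidate beats all others: Z beats V beats T beats Z, a majority cycle.

No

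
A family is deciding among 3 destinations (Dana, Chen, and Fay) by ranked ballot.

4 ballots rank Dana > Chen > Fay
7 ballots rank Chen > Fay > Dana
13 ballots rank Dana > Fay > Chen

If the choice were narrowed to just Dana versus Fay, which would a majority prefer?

Ballots ranking Dana above Fay: 4+13 = 17.
Ballots ranking Fay above Dana: 7.
Dana wins the head-to-head, 17–7.

Dana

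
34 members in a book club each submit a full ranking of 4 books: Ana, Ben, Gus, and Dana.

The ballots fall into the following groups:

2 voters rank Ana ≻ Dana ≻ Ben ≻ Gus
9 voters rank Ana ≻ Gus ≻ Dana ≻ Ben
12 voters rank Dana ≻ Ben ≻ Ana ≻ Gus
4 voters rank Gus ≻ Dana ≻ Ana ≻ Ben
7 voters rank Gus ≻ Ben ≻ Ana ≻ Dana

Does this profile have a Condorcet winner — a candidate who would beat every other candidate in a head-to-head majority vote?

No

Head-to-head results (34 voters total):
Ana vs Ben: Ben wins 19–15.
Ana vs Gus: Ana wins 23–11.
Ana vs Dana: Ana wins 18–16.
Ben vs Gus: Gus wins 20–14.
Ben vs Dana: Dana wins 27–7.
Gus vs Dana: Gus wins 20–14.
No candidate beats all others: Ana beats Gus beats Ben beats Ana, a majority cycle.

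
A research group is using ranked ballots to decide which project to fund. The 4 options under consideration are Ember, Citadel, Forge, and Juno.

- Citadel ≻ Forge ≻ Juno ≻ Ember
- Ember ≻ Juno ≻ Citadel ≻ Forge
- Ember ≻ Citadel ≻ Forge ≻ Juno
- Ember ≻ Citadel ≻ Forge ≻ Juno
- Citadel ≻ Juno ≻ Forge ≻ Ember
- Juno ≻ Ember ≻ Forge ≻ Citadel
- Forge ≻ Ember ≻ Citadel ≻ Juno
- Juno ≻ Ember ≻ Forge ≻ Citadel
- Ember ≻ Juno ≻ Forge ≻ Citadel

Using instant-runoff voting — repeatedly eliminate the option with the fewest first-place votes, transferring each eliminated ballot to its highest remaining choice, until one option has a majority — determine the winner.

Round 1: Ember 4, Citadel 2, Juno 2, Forge 1. Forge has the fewest and is eliminated.
Round 2: Ember 5, Citadel 2, Juno 2. Ember has a majority.

Ember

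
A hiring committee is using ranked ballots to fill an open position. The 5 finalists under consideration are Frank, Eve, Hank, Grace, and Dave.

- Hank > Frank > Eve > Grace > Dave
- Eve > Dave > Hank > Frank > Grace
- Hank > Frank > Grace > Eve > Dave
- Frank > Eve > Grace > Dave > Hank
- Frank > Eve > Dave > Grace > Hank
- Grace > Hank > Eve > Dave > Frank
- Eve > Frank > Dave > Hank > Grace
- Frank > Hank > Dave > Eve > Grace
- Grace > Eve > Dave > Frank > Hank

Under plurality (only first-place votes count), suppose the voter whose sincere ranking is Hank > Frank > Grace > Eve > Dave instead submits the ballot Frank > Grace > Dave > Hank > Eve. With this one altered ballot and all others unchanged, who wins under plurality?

First-place totals with the altered ballot: Frank 4, Eve 2, Hank 1, Grace 2, Dave 0.
The winner is unchanged: still Frank.

Frank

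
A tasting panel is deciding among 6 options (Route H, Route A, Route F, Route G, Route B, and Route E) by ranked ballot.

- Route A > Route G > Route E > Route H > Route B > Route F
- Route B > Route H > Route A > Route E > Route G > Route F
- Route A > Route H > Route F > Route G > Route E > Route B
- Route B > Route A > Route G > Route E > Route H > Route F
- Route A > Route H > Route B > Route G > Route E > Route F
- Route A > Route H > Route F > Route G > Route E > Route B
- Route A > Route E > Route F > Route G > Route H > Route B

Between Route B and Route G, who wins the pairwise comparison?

Ballots ranking Route B above Route G: 3.
Ballots ranking Route G above Route B: 4.
Route G wins the head-to-head, 4–3.

Route G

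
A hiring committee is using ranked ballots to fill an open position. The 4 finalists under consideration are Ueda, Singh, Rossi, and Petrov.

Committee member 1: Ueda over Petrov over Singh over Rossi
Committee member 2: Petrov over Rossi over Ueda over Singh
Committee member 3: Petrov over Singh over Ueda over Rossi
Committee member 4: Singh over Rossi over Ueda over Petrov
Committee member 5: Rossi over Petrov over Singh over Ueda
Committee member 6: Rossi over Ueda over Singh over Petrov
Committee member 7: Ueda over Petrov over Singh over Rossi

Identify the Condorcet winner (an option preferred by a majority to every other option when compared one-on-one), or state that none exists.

Head-to-head results (7 voters total):
Ueda vs Singh: Ueda wins 4–3.
Ueda vs Rossi: Rossi wins 4–3.
Ueda vs Petrov: Ueda wins 4–3.
Singh vs Rossi: Singh wins 4–3.
Singh vs Petrov: Petrov wins 5–2.
Rossi vs Petrov: Petrov wins 4–3.
No candidate beats all others: Ueda beats Singh beats Rossi beats Ueda, a majority cycle.

None — there is no Condorcet winner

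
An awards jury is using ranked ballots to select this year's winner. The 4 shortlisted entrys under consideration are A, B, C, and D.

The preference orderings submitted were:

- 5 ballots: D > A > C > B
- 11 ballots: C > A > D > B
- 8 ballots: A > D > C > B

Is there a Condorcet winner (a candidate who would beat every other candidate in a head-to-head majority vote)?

Head-to-head results (24 voters total):
A vs B: A wins 24–0.
A vs C: A wins 13–11.
A vs D: A wins 19–5.
B vs C: C wins 24–0.
B vs D: D wins 24–0.
C vs D: D wins 13–11.
A beats each rival — B (24–0), C (13–11), D (19–5) — so A is the Condorcet winner.

Yes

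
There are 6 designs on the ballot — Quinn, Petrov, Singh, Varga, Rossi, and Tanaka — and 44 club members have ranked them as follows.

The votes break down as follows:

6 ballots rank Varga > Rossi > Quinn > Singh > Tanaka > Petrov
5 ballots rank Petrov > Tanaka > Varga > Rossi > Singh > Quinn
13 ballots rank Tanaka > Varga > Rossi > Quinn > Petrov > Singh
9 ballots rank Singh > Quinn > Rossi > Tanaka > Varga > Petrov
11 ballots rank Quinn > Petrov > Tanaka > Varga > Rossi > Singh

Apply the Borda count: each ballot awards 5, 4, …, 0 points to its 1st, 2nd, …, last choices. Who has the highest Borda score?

Tanaka

Borda scores:
  Quinn: 6·3 + 5·0 + 13·2 + 9·4 + 11·5 = 135
  Petrov: 6·0 + 5·5 + 13·1 + 9·0 + 11·4 = 82
  Singh: 6·2 + 5·1 + 13·0 + 9·5 + 11·0 = 62
  Varga: 6·5 + 5·3 + 13·4 + 9·1 + 11·2 = 128
  Rossi: 6·4 + 5·2 + 13·3 + 9·3 + 11·1 = 111
  Tanaka: 6·1 + 5·4 + 13·5 + 9·2 + 11·3 = 142
Tanaka has the highest total.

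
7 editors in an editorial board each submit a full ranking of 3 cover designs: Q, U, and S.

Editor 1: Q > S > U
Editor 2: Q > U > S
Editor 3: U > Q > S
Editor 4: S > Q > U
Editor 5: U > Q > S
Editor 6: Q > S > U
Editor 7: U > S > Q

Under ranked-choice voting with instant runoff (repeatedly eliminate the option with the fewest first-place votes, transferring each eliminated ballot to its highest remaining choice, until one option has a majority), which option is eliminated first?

Round 1: Q 3, U 3, S 1. S has the fewest and is eliminated.
Round 2: Q 4, U 3. Q has a majority.

S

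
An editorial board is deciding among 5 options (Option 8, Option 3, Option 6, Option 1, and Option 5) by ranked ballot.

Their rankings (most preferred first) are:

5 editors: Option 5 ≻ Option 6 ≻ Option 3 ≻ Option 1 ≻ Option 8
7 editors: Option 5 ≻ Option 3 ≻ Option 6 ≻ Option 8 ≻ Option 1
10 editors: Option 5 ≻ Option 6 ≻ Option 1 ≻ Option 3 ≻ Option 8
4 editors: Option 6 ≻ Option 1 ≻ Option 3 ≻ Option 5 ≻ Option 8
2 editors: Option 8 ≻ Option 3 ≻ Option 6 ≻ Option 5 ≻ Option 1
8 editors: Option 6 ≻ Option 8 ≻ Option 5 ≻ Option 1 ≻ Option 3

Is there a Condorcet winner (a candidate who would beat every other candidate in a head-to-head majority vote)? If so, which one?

Option 5

Head-to-head results (36 voters total):
Option 8 vs Option 3: Option 3 wins 26–10.
Option 8 vs Option 6: Option 6 wins 34–2.
Option 8 vs Option 1: Option 1 wins 19–17.
Option 8 vs Option 5: Option 5 wins 26–10.
Option 3 vs Option 6: Option 6 wins 27–9.
Option 3 vs Option 1: Option 1 wins 22–14.
Option 3 vs Option 5: Option 5 wins 30–6.
Option 6 vs Option 1: Option 6 wins 36–0.
Option 6 vs Option 5: Option 5 wins 22–14.
Option 1 vs Option 5: Option 5 wins 32–4.
Option 5 beats each rival — Option 8 (26–10), Option 3 (30–6), Option 6 (22–14), Option 1 (32–4) — so Option 5 is the Condorcet winner.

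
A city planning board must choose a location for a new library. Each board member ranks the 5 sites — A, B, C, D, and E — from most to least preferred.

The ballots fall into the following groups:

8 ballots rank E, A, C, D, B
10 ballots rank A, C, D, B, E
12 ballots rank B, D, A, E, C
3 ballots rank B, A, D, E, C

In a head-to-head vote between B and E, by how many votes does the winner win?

17

Ballots ranking B above E: 10+12+3 = 25.
Ballots ranking E above B: 8.
B wins 25–8, a margin of 17.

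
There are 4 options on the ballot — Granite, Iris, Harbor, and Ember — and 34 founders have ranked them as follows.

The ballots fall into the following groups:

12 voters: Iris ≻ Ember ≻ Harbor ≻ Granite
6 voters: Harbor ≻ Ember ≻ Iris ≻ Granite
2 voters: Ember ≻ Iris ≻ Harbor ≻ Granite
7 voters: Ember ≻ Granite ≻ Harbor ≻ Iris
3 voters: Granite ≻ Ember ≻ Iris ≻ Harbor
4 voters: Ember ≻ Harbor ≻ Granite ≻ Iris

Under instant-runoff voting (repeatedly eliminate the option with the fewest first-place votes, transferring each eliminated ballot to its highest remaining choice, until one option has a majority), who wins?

Round 1: Ember 13, Iris 12, Harbor 6, Granite 3. Granite has the fewest and is eliminated.
Round 2: Ember 16, Iris 12, Harbor 6. Harbor has the fewest and is eliminated.
Round 3: Ember 22, Iris 12. Ember has a majority.

Ember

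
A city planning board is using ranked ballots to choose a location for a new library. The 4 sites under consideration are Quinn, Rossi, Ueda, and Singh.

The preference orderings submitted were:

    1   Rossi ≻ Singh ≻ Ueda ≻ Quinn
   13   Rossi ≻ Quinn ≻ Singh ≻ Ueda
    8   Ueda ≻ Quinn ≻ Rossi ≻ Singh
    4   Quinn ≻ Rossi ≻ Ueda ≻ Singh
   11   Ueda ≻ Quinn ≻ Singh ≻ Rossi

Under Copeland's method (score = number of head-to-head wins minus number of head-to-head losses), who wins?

Pairwise results:
  Quinn vs Rossi: Quinn wins 23–14.
  Quinn vs Ueda: Ueda wins 20–17.
  Quinn vs Singh: Quinn wins 36–1.
  Rossi vs Ueda: Ueda wins 19–18.
  Rossi vs Singh: Rossi wins 26–11.
  Ueda vs Singh: Ueda wins 23–14.
Copeland scores (wins − losses):
  Quinn: 2 − 1 = 1
  Rossi: 1 − 2 = -1
  Ueda: 3 − 0 = 3
  Singh: 0 − 3 = -3
Ueda has the best Copeland score.

Ueda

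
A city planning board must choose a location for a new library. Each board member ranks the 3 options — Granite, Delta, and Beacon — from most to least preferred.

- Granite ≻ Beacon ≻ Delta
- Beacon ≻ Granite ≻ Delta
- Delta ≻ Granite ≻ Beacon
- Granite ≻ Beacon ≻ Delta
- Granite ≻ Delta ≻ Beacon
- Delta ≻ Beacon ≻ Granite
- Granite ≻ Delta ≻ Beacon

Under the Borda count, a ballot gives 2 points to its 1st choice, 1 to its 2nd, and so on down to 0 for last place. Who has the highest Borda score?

Granite

Borda scores:
  Granite: 2 + 1 + 1 + 2 + 2 + 0 + 2 = 10
  Delta: 0 + 0 + 2 + 0 + 1 + 2 + 1 = 6
  Beacon: 1 + 2 + 0 + 1 + 0 + 1 + 0 = 5
Granite has the highest total.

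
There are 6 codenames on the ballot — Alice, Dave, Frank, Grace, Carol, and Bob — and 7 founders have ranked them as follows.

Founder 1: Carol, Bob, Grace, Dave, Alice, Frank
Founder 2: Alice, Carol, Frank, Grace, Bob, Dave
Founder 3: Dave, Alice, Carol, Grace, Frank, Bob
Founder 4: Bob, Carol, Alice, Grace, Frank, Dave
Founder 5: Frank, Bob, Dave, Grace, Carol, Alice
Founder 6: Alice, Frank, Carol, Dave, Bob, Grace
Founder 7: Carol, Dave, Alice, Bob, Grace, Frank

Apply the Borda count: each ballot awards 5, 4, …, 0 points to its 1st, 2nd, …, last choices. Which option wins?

Borda scores:
  Alice: 1 + 5 + 4 + 3 + 0 + 5 + 3 = 21
  Dave: 2 + 0 + 5 + 0 + 3 + 2 + 4 = 16
  Frank: 0 + 3 + 1 + 1 + 5 + 4 + 0 = 14
  Grace: 3 + 2 + 2 + 2 + 2 + 0 + 1 = 12
  Carol: 5 + 4 + 3 + 4 + 1 + 3 + 5 = 25
  Bob: 4 + 1 + 0 + 5 + 4 + 1 + 2 = 17
Carol has the highest total.

Carol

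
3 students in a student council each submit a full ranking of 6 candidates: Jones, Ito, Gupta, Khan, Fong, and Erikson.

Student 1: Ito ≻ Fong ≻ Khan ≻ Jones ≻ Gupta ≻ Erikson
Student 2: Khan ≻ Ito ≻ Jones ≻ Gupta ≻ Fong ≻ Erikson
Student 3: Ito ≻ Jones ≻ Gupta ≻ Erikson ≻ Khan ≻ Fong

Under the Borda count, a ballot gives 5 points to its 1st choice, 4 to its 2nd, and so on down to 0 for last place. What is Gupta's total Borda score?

Borda scores:
  Jones: 2 + 3 + 4 = 9
  Ito: 5 + 4 + 5 = 14
  Gupta: 1 + 2 + 3 = 6
  Khan: 3 + 5 + 1 = 9
  Fong: 4 + 1 + 0 = 5
  Erikson: 0 + 0 + 2 = 2

6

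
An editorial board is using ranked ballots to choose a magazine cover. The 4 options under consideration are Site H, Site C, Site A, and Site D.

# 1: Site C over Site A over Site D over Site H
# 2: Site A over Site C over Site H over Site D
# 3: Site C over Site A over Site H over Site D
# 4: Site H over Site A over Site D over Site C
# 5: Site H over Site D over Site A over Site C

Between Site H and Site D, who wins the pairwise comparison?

Site H

Ballots ranking Site H above Site D: 4.
Ballots ranking Site D above Site H: 1.
Site H wins the head-to-head, 4–1.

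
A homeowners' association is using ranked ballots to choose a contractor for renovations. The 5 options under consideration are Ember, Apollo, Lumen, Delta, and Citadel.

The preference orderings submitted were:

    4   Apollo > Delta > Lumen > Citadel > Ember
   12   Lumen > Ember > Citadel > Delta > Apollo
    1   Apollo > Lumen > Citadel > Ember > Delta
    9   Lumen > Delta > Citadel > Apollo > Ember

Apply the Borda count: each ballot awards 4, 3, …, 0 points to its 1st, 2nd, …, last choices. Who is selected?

Lumen

Borda scores:
  Ember: 4·0 + 12·3 + 1 + 9·0 = 37
  Apollo: 4·4 + 12·0 + 4 + 9·1 = 29
  Lumen: 4·2 + 12·4 + 3 + 9·4 = 95
  Delta: 4·3 + 12·1 + 0 + 9·3 = 51
  Citadel: 4·1 + 12·2 + 2 + 9·2 = 48
Lumen has the highest total.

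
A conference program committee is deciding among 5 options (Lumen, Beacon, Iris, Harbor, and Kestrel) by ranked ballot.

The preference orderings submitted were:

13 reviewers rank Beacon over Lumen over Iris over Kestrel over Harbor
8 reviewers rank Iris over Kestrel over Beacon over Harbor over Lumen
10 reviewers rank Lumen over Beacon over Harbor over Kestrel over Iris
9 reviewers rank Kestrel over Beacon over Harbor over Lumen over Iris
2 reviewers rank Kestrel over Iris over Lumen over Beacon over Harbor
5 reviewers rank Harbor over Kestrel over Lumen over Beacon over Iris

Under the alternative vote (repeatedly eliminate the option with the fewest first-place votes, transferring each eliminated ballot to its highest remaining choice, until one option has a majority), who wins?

Kestrel

Round 1: Beacon 13, Kestrel 11, Lumen 10, Iris 8, Harbor 5. Harbor has the fewest and is eliminated.
Round 2: Kestrel 16, Beacon 13, Lumen 10, Iris 8. Iris has the fewest and is eliminated.
Round 3: Kestrel 24, Beacon 13, Lumen 10. Kestrel has a majority.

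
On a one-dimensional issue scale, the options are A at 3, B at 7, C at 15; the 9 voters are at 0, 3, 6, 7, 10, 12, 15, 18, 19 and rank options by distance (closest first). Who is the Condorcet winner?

With single-peaked preferences on a line, the Condorcet winner is the candidate closest to the median voter.
The median voter (position 10) is closest to B at 7.
Check: B vs C — voters closer to B: 5 of 9.

B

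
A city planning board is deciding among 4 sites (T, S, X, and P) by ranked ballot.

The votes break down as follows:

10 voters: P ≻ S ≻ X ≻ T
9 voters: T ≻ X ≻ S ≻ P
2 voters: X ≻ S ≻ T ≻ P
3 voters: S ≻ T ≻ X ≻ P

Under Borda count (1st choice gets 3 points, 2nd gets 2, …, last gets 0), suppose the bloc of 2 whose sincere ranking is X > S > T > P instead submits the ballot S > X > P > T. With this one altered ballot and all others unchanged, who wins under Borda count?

Borda totals with the altered ballot: T 33, S 44, X 35, P 32.
The winner is unchanged: still S.

S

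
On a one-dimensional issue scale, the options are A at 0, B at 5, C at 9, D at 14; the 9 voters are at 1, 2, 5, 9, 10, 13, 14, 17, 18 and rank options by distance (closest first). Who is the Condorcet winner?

C

With single-peaked preferences on a line, the Condorcet winner is the candidate closest to the median voter.
The median voter (position 10) is closest to C at 9.
Check: C vs D — voters closer to C: 5 of 9.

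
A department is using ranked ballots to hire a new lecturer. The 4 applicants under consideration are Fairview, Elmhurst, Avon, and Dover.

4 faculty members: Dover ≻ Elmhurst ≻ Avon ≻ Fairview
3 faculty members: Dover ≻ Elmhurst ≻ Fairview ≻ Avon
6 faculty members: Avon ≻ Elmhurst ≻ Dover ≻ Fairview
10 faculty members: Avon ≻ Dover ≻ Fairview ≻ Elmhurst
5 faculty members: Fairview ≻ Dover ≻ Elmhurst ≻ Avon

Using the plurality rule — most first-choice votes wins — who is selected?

First-place vote totals:
  Fairview: 5
  Elmhurst: 0
  Avon: 16
  Dover: 7
Avon has the most first-place votes.

Avon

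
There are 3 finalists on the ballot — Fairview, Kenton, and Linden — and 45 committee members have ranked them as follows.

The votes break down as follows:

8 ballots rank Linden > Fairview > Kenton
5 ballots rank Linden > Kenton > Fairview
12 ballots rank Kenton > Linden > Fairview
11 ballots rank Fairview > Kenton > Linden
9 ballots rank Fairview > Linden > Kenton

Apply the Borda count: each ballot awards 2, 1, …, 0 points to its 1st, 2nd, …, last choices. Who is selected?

Borda scores:
  Fairview: 8·1 + 5·0 + 12·0 + 11·2 + 9·2 = 48
  Kenton: 8·0 + 5·1 + 12·2 + 11·1 + 9·0 = 40
  Linden: 8·2 + 5·2 + 12·1 + 11·0 + 9·1 = 47
Fairview has the highest total.

Fairview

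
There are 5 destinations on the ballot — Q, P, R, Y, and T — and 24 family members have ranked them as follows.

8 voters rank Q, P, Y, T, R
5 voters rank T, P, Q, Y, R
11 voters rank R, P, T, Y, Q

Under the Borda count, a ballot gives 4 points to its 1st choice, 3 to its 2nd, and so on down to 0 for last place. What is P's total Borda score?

72

Borda scores:
  Q: 8·4 + 5·2 + 11·0 = 42
  P: 8·3 + 5·3 + 11·3 = 72
  R: 8·0 + 5·0 + 11·4 = 44
  Y: 8·2 + 5·1 + 11·1 = 32
  T: 8·1 + 5·4 + 11·2 = 50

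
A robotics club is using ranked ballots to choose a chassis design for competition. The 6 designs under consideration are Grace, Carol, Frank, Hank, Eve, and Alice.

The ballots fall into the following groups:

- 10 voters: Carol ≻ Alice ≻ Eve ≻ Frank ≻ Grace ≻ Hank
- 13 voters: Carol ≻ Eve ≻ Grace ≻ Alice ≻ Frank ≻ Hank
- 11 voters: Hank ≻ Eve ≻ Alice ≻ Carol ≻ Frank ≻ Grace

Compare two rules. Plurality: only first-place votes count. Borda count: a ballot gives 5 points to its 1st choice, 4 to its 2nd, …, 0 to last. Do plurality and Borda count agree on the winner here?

Plurality first-place counts: Grace 0, Carol 23, Frank 0, Hank 11, Eve 0, Alice 0 → Carol.
Borda totals: Grace 49, Carol 137, Frank 44, Hank 55, Eve 126, Alice 99 → Carol.
The two rules agree on Carol.

Yes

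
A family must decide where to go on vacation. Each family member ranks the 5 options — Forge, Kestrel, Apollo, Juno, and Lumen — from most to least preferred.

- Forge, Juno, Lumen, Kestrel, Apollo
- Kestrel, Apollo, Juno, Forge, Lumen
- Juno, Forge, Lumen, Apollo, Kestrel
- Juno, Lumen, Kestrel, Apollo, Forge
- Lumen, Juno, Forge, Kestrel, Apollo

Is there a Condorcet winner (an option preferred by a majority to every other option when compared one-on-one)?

Head-to-head results (5 voters total):
Forge vs Kestrel: Forge wins 3–2.
Forge vs Apollo: Forge wins 3–2.
Forge vs Juno: Juno wins 4–1.
Forge vs Lumen: Forge wins 3–2.
Kestrel vs Apollo: Kestrel wins 4–1.
Kestrel vs Juno: Juno wins 4–1.
Kestrel vs Lumen: Lumen wins 4–1.
Apollo vs Juno: Juno wins 4–1.
Apollo vs Lumen: Lumen wins 4–1.
Juno vs Lumen: Juno wins 4–1.
Juno beats each rival — Forge (4–1), Kestrel (4–1), Apollo (4–1), Lumen (4–1) — so Juno is the Condorcet winner.

Yes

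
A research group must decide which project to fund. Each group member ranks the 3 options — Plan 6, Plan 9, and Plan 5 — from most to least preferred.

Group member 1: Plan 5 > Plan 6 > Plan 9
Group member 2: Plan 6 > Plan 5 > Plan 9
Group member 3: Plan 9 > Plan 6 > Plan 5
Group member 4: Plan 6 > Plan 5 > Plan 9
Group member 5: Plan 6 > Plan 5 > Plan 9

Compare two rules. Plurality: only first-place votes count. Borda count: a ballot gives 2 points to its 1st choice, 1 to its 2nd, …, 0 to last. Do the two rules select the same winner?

Plurality first-place counts: Plan 6 3, Plan 9 1, Plan 5 1 → Plan 6.
Borda totals: Plan 6 8, Plan 9 2, Plan 5 5 → Plan 6.
The two rules agree on Plan 6.

Yes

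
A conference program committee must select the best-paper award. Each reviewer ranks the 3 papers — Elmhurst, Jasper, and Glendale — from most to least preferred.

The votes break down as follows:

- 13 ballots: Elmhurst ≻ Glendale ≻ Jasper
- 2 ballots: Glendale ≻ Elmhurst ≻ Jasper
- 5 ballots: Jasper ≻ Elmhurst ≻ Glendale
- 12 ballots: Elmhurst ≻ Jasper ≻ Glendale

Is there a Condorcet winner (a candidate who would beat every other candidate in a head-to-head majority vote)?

Yes

Head-to-head results (32 voters total):
Elmhurst vs Jasper: Elmhurst wins 27–5.
Elmhurst vs Glendale: Elmhurst wins 30–2.
Jasper vs Glendale: Jasper wins 17–15.
Elmhurst beats each rival — Jasper (27–5), Glendale (30–2) — so Elmhurst is the Condorcet winner.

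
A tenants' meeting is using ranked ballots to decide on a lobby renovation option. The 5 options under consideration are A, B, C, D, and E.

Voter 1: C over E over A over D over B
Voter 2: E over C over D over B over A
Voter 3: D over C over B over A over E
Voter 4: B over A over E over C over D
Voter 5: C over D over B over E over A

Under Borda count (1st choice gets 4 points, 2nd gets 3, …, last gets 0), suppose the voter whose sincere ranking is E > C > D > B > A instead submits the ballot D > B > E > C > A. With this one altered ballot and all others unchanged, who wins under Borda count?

Borda totals with the altered ballot: A 6, B 11, C 13, D 12, E 8.
The winner is unchanged: still C.

C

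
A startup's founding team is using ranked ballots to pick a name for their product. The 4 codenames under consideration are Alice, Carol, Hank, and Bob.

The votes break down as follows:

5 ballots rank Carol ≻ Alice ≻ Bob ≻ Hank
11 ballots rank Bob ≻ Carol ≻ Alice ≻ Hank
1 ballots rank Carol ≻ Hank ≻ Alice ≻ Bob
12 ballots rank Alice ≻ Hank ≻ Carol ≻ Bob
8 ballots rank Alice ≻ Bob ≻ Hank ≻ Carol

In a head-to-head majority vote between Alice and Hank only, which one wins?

Ballots ranking Alice above Hank: 5+11+12+8 = 36.
Ballots ranking Hank above Alice: 1.
Alice wins the head-to-head, 36–1.

Alice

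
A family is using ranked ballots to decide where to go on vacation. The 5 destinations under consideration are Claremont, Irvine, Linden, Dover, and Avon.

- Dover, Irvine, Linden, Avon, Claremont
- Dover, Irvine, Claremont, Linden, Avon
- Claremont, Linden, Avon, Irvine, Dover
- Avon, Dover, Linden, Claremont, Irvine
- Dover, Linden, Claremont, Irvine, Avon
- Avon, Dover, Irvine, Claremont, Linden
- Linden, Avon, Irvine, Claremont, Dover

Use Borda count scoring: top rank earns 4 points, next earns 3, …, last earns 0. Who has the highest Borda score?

Borda scores:
  Claremont: 0 + 2 + 4 + 1 + 2 + 1 + 1 = 11
  Irvine: 3 + 3 + 1 + 0 + 1 + 2 + 2 = 12
  Linden: 2 + 1 + 3 + 2 + 3 + 0 + 4 = 15
  Dover: 4 + 4 + 0 + 3 + 4 + 3 + 0 = 18
  Avon: 1 + 0 + 2 + 4 + 0 + 4 + 3 = 14
Dover has the highest total.

Dover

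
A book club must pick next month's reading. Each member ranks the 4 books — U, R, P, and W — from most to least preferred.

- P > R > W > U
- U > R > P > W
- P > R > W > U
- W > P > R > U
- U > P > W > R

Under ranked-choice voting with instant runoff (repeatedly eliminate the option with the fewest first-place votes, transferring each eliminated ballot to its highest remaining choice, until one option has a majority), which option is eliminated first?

R

Round 1: U 2, P 2, W 1, R 0. R has the fewest and is eliminated.
Round 2: U 2, P 2, W 1. W has the fewest and is eliminated.
Round 3: P 3, U 2. P has a majority.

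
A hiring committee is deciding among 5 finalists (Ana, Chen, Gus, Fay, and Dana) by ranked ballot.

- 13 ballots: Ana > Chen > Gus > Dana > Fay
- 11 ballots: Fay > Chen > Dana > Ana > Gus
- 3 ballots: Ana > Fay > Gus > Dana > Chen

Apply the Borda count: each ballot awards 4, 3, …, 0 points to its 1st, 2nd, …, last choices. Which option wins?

Ana

Borda scores:
  Ana: 13·4 + 11·1 + 3·4 = 75
  Chen: 13·3 + 11·3 + 3·0 = 72
  Gus: 13·2 + 11·0 + 3·2 = 32
  Fay: 13·0 + 11·4 + 3·3 = 53
  Dana: 13·1 + 11·2 + 3·1 = 38
Ana has the highest total.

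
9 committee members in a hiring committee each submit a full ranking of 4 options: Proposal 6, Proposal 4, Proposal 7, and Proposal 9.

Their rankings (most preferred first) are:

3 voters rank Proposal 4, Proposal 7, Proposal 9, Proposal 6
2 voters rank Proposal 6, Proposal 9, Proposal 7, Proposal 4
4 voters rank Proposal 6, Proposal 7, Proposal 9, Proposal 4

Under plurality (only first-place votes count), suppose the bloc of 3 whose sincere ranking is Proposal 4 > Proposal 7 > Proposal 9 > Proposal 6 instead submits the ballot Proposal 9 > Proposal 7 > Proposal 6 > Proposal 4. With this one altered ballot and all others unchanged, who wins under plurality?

First-place totals with the altered ballot: Proposal 6 6, Proposal 4 0, Proposal 7 0, Proposal 9 3.
The winner is unchanged: still Proposal 6.

Proposal 6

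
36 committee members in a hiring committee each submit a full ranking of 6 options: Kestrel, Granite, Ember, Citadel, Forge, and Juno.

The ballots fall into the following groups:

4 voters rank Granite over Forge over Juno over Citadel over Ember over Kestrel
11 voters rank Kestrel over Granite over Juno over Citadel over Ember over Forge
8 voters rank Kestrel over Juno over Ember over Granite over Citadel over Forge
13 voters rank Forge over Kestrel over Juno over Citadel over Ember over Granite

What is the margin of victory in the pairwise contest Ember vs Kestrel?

28

Ballots ranking Ember above Kestrel: 4.
Ballots ranking Kestrel above Ember: 11+8+13 = 32.
Kestrel wins 32–4, a margin of 28.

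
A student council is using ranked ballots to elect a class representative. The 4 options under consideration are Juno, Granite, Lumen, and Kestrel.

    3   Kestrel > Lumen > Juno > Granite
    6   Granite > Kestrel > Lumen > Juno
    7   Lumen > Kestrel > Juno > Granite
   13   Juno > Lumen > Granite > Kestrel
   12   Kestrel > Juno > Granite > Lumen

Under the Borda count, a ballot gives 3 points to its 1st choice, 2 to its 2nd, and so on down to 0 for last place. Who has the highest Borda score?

Borda scores:
  Juno: 3·1 + 6·0 + 7·1 + 13·3 + 12·2 = 73
  Granite: 3·0 + 6·3 + 7·0 + 13·1 + 12·1 = 43
  Lumen: 3·2 + 6·1 + 7·3 + 13·2 + 12·0 = 59
  Kestrel: 3·3 + 6·2 + 7·2 + 13·0 + 12·3 = 71
Juno has the highest total.

Juno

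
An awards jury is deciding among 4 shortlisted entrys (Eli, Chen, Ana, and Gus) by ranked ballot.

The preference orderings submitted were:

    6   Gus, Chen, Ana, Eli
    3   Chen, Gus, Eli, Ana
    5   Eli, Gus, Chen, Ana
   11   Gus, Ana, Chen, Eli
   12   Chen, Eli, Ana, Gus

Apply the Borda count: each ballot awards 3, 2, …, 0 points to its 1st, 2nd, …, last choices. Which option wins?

Chen

Borda scores:
  Eli: 6·0 + 3·1 + 5·3 + 11·0 + 12·2 = 42
  Chen: 6·2 + 3·3 + 5·1 + 11·1 + 12·3 = 73
  Ana: 6·1 + 3·0 + 5·0 + 11·2 + 12·1 = 40
  Gus: 6·3 + 3·2 + 5·2 + 11·3 + 12·0 = 67
Chen has the highest total.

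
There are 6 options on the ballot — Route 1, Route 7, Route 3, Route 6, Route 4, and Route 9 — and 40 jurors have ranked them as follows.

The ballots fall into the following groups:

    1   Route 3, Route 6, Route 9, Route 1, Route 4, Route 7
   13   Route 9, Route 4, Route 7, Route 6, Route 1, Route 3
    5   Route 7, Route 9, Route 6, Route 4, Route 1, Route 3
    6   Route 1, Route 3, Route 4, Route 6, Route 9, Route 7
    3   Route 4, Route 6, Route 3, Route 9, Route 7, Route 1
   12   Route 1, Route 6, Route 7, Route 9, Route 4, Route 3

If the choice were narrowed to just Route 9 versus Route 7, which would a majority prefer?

Route 9

Ballots ranking Route 9 above Route 7: 1+13+6+3 = 23.
Ballots ranking Route 7 above Route 9: 5+12 = 17.
Route 9 wins the head-to-head, 23–17.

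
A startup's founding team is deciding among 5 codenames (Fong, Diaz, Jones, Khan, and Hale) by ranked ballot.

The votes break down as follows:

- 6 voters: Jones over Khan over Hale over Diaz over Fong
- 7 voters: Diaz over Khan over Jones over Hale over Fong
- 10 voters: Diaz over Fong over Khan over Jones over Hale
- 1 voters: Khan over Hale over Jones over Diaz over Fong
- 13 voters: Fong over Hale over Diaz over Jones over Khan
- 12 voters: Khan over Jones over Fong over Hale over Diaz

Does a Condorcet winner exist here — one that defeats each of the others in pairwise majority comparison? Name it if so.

There is no Condorcet winner

Head-to-head results (49 voters total):
Fong vs Diaz: Fong wins 25–24.
Fong vs Jones: Jones wins 26–23.
Fong vs Khan: Khan wins 26–23.
Fong vs Hale: Fong wins 35–14.
Diaz vs Jones: Diaz wins 30–19.
Diaz vs Khan: Diaz wins 30–19.
Diaz vs Hale: Hale wins 32–17.
Jones vs Khan: Khan wins 30–19.
Jones vs Hale: Jones wins 35–14.
Khan vs Hale: Khan wins 36–13.
No candidate beats all others: Fong beats Diaz beats Jones beats Fong, a majority cycle.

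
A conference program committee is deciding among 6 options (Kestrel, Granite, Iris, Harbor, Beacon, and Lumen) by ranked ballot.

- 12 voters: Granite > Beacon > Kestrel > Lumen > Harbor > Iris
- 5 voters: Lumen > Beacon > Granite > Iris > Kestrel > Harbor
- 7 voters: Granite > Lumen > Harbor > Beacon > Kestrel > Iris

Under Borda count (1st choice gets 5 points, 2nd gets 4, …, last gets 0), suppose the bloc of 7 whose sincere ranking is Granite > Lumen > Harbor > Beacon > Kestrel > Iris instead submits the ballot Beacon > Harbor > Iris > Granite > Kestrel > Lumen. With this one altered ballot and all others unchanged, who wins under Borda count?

Borda totals with the altered ballot: Kestrel 48, Granite 89, Iris 31, Harbor 40, Beacon 103, Lumen 49.
The switch changes the winner from Granite to Beacon.

Beacon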